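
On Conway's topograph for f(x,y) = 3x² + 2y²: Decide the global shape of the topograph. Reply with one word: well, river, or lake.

D = b²−4ac = 0² − 4·3·2 = -24
D < 0 ⇒ definite ⇒ every region one sign ⇒ single well

well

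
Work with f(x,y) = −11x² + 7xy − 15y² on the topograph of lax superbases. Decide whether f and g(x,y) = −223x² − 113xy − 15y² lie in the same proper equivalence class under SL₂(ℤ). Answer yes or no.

D₁ = -611, D₂ = -611
f is negative-definite; reduce −f:
−f: reduced (well bottom): (11,-7,15) with a≤c, −a<b≤a
flip sign back: reduced form of f is (-11,7,-15)
g is negative-definite; reduce −g:
−g: flip: (223,113,15)→(15,-113,223)
−g: translate: b→7 (≡-113 mod 30), so (15,-113,223)→(15,7,11)
−g: flip: (15,7,11)→(11,-7,15)
−g: reduced (well bottom): (11,-7,15) with a≤c, −a<b≤a
flip sign back: reduced form of g is (-11,7,-15)
reduced forms (-11, 7, -15) vs (-11, 7, -15) ⇒ equivalent

yes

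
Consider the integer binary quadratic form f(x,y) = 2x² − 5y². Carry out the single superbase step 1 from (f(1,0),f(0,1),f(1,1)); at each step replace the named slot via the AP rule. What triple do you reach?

start (2,-5,-3) = (f(1,0),f(0,1),f(1,1))
replace slot 1: 2·((-5)+(-3)) − 2 = -18 → (-18,-5,-3)

-18,-5,-3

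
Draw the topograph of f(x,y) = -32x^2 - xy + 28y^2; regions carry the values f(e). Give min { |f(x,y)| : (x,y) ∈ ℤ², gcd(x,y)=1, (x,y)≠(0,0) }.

descent: ρ → (28,57,-3)  [lands on river]
river: ρ → (-3,57,28)
river: ρ → (28,55,-5)
river: ρ → (-5,55,28)
closes: descent 1, river 4
min |a| on river = 3

3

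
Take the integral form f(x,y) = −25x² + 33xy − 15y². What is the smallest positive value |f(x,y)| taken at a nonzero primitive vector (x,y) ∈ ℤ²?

translate: b→17 (≡-33 mod 50), so (25,-33,15)→(25,17,7)
flip: (25,17,7)→(7,-17,25)
translate: b→-3 (≡-17 mod 14), so (7,-17,25)→(7,-3,15)
reduced (well bottom): (7,-3,15) with a≤c, −a<b≤a
well minimum |f| = |-7| = 7 (negative-definite)

7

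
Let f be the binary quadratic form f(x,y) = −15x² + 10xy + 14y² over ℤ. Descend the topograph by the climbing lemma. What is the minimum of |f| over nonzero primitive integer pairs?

river: ρ → (14,18,-11)
river: ρ → (-11,26,6)
river: ρ → (6,22,-19)
river: ρ → (-19,16,9)
river: ρ → (9,20,-15)
river: ρ → (-15,10,14)
closes: descent 0, river 6
min |a| on river = 6

6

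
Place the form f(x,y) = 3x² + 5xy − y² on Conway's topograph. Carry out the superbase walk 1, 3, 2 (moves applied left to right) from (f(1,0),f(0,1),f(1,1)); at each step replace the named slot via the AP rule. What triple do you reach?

start (3,-1,7) = (f(1,0),f(0,1),f(1,1))
replace slot 1: 2·((-1)+7) − 3 = 9 → (9,-1,7)
replace slot 3: 2·(9+(-1)) − 7 = 9 → (9,-1,9)
replace slot 2: 2·(9+9) − (-1) = 37 → (9,37,9)

9,37,9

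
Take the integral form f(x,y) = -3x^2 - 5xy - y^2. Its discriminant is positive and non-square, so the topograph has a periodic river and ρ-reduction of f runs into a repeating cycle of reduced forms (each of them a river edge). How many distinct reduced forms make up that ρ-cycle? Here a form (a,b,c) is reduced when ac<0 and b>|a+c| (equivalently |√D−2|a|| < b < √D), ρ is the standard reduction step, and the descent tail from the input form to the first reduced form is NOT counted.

D = 13, ⌊√D⌋ = 3
descent: ρ → (-1,3,1)  [lands on river]
river: ρ → (1,3,-1)
ρ-cycle length = 2 (tail of 1 descent step not counted)

2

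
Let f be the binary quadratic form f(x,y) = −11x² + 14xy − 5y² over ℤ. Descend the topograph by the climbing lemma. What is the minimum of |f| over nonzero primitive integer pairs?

translate: b→8 (≡-14 mod 22), so (11,-14,5)→(11,8,2)
flip: (11,8,2)→(2,-8,11)
translate: b→0 (≡-8 mod 4), so (2,-8,11)→(2,0,3)
reduced (well bottom): (2,0,3) with a≤c, −a<b≤a
well minimum |f| = |-2| = 2 (negative-definite)

2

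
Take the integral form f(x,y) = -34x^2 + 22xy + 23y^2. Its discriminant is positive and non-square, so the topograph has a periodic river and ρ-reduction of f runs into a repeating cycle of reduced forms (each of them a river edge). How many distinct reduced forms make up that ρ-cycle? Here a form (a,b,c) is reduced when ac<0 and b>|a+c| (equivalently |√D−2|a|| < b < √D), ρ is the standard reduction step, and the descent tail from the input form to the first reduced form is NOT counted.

D = 3612, ⌊√D⌋ = 60
river: ρ → (23,24,-33)
river: ρ → (-33,42,14)
river: ρ → (14,42,-33)
river: ρ → (-33,24,23)
river: ρ → (23,22,-34)
river: ρ → (-34,46,11)
river: ρ → (11,42,-42)
river: ρ → (-42,42,11)
river: ρ → (11,46,-34)
river: ρ → (-34,22,23)
ρ-cycle length = 10 (tail of 0 descent steps not counted)

10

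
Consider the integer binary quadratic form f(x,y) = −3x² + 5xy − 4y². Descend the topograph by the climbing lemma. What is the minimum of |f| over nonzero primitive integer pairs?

translate: b→1 (≡-5 mod 6), so (3,-5,4)→(3,1,2)
flip: (3,1,2)→(2,-1,3)
reduced (well bottom): (2,-1,3) with a≤c, −a<b≤a
well minimum |f| = |-2| = 2 (negative-definite)

2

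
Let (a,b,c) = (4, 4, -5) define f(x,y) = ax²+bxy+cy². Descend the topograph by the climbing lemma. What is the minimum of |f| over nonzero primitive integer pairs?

river: ρ → (-5,6,3)
river: ρ → (3,6,-5)
river: ρ → (-5,4,4)
river: ρ → (4,4,-5)
closes: descent 0, river 4
min |a| on river = 3

3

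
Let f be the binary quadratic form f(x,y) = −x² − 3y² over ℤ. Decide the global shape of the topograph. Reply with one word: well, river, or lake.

D = b²−4ac = 0² − 4·(-1)·(-3) = -12
D < 0 ⇒ definite ⇒ every region one sign ⇒ single well

well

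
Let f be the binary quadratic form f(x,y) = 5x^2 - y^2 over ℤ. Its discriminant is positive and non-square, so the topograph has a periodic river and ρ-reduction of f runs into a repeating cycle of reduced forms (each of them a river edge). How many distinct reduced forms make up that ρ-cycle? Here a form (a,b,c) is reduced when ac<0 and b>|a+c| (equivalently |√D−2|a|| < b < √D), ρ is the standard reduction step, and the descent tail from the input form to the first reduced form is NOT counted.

D = 20, ⌊√D⌋ = 4
descent: ρ → (-1,4,1)  [lands on river]
river: ρ → (1,4,-1)
ρ-cycle length = 2 (tail of 1 descent step not counted)

2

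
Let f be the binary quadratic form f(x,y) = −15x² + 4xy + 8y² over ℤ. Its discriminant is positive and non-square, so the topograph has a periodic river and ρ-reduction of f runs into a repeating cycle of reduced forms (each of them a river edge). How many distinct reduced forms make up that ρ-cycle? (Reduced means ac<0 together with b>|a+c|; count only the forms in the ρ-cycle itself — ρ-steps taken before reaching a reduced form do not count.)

D = 496, ⌊√D⌋ = 22
descent: ρ → (8,12,-11)  [lands on river]
river: ρ → (-11,10,9)
river: ρ → (9,8,-12)
river: ρ → (-12,16,5)
river: ρ → (5,14,-15)
river: ρ → (-15,16,4)
river: ρ → (4,16,-15)
river: ρ → (-15,14,5)
river: ρ → (5,16,-12)
river: ρ → (-12,8,9)
river: ρ → (9,10,-11)
river: ρ → (-11,12,8)
river: ρ → (8,20,-3)
river: ρ → (-3,22,1)
river: ρ → (1,22,-3)
river: ρ → (-3,20,8)
ρ-cycle length = 16 (tail of 1 descent step not counted)

16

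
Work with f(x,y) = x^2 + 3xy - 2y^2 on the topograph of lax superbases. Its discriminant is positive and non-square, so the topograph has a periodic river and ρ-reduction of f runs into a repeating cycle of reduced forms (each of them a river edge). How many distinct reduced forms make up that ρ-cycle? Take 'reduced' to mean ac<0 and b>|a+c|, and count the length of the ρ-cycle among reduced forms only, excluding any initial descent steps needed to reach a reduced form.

D = 17, ⌊√D⌋ = 4
river: ρ → (-2,1,2)
river: ρ → (2,3,-1)
river: ρ → (-1,3,2)
river: ρ → (2,1,-2)
river: ρ → (-2,3,1)
river: ρ → (1,3,-2)
ρ-cycle length = 6 (tail of 0 descent steps not counted)

6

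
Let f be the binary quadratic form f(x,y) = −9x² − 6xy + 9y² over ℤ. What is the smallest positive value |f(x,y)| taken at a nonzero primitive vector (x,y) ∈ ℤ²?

descent: ρ → (9,6,-9)  [lands on river]
river: ρ → (-9,12,6)
river: ρ → (6,12,-9)
river: ρ → (-9,6,9)
river: ρ → (9,12,-6)
river: ρ → (-6,12,9)
closes: descent 1, river 6
min |a| on river = 6

6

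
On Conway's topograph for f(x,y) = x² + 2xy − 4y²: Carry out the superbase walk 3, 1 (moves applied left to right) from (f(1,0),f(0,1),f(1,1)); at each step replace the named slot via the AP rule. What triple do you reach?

start (1,-4,-1) = (f(1,0),f(0,1),f(1,1))
replace slot 3: 2·(1+(-4)) − (-1) = -5 → (1,-4,-5)
replace slot 1: 2·((-4)+(-5)) − 1 = -19 → (-19,-4,-5)

-19,-4,-5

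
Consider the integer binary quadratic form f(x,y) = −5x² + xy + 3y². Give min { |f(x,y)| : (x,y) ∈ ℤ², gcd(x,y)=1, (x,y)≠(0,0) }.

descent: ρ → (3,5,-3)  [lands on river]
river: ρ → (-3,7,1)
river: ρ → (1,7,-3)
river: ρ → (-3,5,3)
river: ρ → (3,7,-1)
river: ρ → (-1,7,3)
closes: descent 1, river 6
min |a| on river = 1

1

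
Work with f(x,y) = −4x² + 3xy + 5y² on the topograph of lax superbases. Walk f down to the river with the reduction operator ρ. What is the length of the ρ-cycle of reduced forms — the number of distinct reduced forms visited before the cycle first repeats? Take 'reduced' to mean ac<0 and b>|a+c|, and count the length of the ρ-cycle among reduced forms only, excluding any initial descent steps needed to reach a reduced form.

D = 89, ⌊√D⌋ = 9
river: ρ → (5,7,-2)
river: ρ → (-2,9,1)
river: ρ → (1,9,-2)
river: ρ → (-2,7,5)
river: ρ → (5,3,-4)
river: ρ → (-4,5,4)
river: ρ → (4,3,-5)
river: ρ → (-5,7,2)
river: ρ → (2,9,-1)
river: ρ → (-1,9,2)
river: ρ → (2,7,-5)
river: ρ → (-5,3,4)
river: ρ → (4,5,-4)
river: ρ → (-4,3,5)
ρ-cycle length = 14 (tail of 0 descent steps not counted)

14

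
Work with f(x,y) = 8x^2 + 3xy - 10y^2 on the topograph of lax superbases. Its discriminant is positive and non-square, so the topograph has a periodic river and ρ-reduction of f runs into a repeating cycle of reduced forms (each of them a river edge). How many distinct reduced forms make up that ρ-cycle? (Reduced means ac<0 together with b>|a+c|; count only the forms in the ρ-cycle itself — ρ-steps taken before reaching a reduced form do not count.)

D = 329, ⌊√D⌋ = 18
river: ρ → (-10,17,1)
river: ρ → (1,17,-10)
river: ρ → (-10,3,8)
river: ρ → (8,13,-5)
river: ρ → (-5,17,2)
river: ρ → (2,15,-13)
river: ρ → (-13,11,4)
river: ρ → (4,13,-10)
river: ρ → (-10,7,7)
river: ρ → (7,7,-10)
river: ρ → (-10,13,4)
river: ρ → (4,11,-13)
river: ρ → (-13,15,2)
river: ρ → (2,17,-5)
river: ρ → (-5,13,8)
river: ρ → (8,3,-10)
ρ-cycle length = 16 (tail of 0 descent steps not counted)

16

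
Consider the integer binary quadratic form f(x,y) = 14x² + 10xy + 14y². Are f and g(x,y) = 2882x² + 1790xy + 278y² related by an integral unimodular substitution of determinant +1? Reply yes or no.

D₁ = -684, D₂ = -684
f: reduced (well bottom): (14,10,14) with a≤c, −a<b≤a
g: flip: (2882,1790,278)→(278,-1790,2882)
g: translate: b→-122 (≡-1790 mod 556), so (278,-1790,2882)→(278,-122,14)
g: flip: (278,-122,14)→(14,122,278)
g: translate: b→10 (≡122 mod 28), so (14,122,278)→(14,10,14)
g: reduced (well bottom): (14,10,14) with a≤c, −a<b≤a
reduced forms (14, 10, 14) vs (14, 10, 14) ⇒ equivalent

yes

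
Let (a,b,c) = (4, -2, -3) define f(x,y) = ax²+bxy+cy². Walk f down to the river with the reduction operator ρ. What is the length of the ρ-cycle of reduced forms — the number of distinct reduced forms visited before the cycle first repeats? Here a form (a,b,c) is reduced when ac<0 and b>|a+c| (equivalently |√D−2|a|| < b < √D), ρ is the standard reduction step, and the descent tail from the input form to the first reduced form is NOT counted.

D = 52, ⌊√D⌋ = 7
descent: ρ → (-3,2,4)  [lands on river]
river: ρ → (4,6,-1)
river: ρ → (-1,6,4)
river: ρ → (4,2,-3)
river: ρ → (-3,4,3)
river: ρ → (3,2,-4)
river: ρ → (-4,6,1)
river: ρ → (1,6,-4)
river: ρ → (-4,2,3)
river: ρ → (3,4,-3)
ρ-cycle length = 10 (tail of 1 descent step not counted)

10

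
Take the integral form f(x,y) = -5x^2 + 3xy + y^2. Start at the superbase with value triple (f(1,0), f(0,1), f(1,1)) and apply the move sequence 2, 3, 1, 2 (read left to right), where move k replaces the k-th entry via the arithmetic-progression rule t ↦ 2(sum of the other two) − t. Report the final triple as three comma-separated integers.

start (-5,1,-1) = (f(1,0),f(0,1),f(1,1))
replace slot 2: 2·((-5)+(-1)) − 1 = -13 → (-5,-13,-1)
replace slot 3: 2·((-5)+(-13)) − (-1) = -35 → (-5,-13,-35)
replace slot 1: 2·((-13)+(-35)) − (-5) = -91 → (-91,-13,-35)
replace slot 2: 2·((-91)+(-35)) − (-13) = -239 → (-91,-239,-35)

-91,-239,-35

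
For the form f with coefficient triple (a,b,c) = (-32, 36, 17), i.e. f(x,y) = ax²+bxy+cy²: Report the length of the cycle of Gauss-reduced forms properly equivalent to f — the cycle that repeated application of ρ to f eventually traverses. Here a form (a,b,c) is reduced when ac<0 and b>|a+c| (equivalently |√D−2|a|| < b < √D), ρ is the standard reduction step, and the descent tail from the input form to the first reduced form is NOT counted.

D = 3472, ⌊√D⌋ = 58
river: ρ → (17,32,-36)
river: ρ → (-36,40,13)
river: ρ → (13,38,-39)
river: ρ → (-39,40,12)
river: ρ → (12,56,-7)
river: ρ → (-7,56,12)
river: ρ → (12,40,-39)
river: ρ → (-39,38,13)
river: ρ → (13,40,-36)
river: ρ → (-36,32,17)
river: ρ → (17,36,-32)
river: ρ → (-32,28,21)
river: ρ → (21,56,-4)
river: ρ → (-4,56,21)
river: ρ → (21,28,-32)
river: ρ → (-32,36,17)
ρ-cycle length = 16 (tail of 0 descent steps not counted)

16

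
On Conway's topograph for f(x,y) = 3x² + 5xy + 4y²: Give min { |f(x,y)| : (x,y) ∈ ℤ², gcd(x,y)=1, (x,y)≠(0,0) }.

translate: b→-1 (≡5 mod 6), so (3,5,4)→(3,-1,2)
flip: (3,-1,2)→(2,1,3)
reduced (well bottom): (2,1,3) with a≤c, −a<b≤a
well minimum = a = 2

2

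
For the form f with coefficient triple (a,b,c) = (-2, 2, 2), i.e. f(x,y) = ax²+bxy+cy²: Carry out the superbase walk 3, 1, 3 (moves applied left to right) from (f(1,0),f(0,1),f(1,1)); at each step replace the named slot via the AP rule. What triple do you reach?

start (-2,2,2) = (f(1,0),f(0,1),f(1,1))
replace slot 3: 2·((-2)+2) − 2 = -2 → (-2,2,-2)
replace slot 1: 2·(2+(-2)) − (-2) = 2 → (2,2,-2)
replace slot 3: 2·(2+2) − (-2) = 10 → (2,2,10)

2,2,10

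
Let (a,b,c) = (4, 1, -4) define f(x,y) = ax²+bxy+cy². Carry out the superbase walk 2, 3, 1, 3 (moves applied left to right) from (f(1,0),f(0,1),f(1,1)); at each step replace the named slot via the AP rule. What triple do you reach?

start (4,-4,1) = (f(1,0),f(0,1),f(1,1))
replace slot 2: 2·(4+1) − (-4) = 14 → (4,14,1)
replace slot 3: 2·(4+14) − 1 = 35 → (4,14,35)
replace slot 1: 2·(14+35) − 4 = 94 → (94,14,35)
replace slot 3: 2·(94+14) − 35 = 181 → (94,14,181)

94,14,181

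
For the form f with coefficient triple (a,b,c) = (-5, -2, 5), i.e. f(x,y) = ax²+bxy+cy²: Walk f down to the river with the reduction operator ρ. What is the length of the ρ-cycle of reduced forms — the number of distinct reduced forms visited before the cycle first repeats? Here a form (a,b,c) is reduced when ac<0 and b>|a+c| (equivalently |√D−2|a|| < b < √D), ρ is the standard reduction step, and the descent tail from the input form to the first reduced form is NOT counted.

D = 104, ⌊√D⌋ = 10
descent: ρ → (5,2,-5)  [lands on river]
river: ρ → (-5,8,2)
river: ρ → (2,8,-5)
river: ρ → (-5,2,5)
river: ρ → (5,8,-2)
river: ρ → (-2,8,5)
ρ-cycle length = 6 (tail of 1 descent step not counted)

6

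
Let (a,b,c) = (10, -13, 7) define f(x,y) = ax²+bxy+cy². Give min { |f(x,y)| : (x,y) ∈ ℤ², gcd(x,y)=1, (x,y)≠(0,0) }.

translate: b→7 (≡-13 mod 20), so (10,-13,7)→(10,7,4)
flip: (10,7,4)→(4,-7,10)
translate: b→1 (≡-7 mod 8), so (4,-7,10)→(4,1,7)
reduced (well bottom): (4,1,7) with a≤c, −a<b≤a
well minimum = a = 4

4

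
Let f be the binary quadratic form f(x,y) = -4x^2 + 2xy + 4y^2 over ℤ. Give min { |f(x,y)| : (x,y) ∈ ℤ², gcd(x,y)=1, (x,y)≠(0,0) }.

river: ρ → (4,6,-2)
river: ρ → (-2,6,4)
river: ρ → (4,2,-4)
river: ρ → (-4,6,2)
river: ρ → (2,6,-4)
river: ρ → (-4,2,4)
closes: descent 0, river 6
min |a| on river = 2

2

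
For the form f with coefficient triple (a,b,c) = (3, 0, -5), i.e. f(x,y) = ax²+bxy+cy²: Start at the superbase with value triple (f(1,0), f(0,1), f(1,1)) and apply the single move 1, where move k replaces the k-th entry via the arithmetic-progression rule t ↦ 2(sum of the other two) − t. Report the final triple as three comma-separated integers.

start (3,-5,-2) = (f(1,0),f(0,1),f(1,1))
replace slot 1: 2·((-5)+(-2)) − 3 = -17 → (-17,-5,-2)

-17,-5,-2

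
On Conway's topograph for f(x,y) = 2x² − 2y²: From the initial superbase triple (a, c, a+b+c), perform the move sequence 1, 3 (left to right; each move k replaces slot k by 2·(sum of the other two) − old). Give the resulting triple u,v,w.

start (2,-2,0) = (f(1,0),f(0,1),f(1,1))
replace slot 1: 2·((-2)+0) − 2 = -6 → (-6,-2,0)
replace slot 3: 2·((-6)+(-2)) − 0 = -16 → (-6,-2,-16)

-6,-2,-16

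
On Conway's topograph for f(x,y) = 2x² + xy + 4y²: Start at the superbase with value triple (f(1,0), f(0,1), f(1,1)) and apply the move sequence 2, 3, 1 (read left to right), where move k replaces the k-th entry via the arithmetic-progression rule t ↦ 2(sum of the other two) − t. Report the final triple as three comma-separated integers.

start (2,4,7) = (f(1,0),f(0,1),f(1,1))
replace slot 2: 2·(2+7) − 4 = 14 → (2,14,7)
replace slot 3: 2·(2+14) − 7 = 25 → (2,14,25)
replace slot 1: 2·(14+25) − 2 = 76 → (76,14,25)

76,14,25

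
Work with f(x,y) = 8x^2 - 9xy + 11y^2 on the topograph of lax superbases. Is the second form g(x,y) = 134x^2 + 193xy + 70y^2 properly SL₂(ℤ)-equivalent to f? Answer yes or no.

D₁ = -271, D₂ = -271
f: translate: b→7 (≡-9 mod 16), so (8,-9,11)→(8,7,10)
f: reduced (well bottom): (8,7,10) with a≤c, −a<b≤a
g: translate: b→-75 (≡193 mod 268), so (134,193,70)→(134,-75,11)
g: flip: (134,-75,11)→(11,75,134)
g: translate: b→9 (≡75 mod 22), so (11,75,134)→(11,9,8)
g: flip: (11,9,8)→(8,-9,11)
g: translate: b→7 (≡-9 mod 16), so (8,-9,11)→(8,7,10)
g: reduced (well bottom): (8,7,10) with a≤c, −a<b≤a
reduced forms (8, 7, 10) vs (8, 7, 10) ⇒ equivalent

yes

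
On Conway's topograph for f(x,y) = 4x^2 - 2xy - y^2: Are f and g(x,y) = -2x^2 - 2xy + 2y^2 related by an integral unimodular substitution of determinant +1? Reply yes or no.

D₁ = 20, D₂ = 20
river cycle of f (length 2): (-1, 4, 1), (1, 4, -1)
river cycle of g (length 2): (2, 2, -2), (-2, 2, 2)
cycles differ ⇒ inequivalent

no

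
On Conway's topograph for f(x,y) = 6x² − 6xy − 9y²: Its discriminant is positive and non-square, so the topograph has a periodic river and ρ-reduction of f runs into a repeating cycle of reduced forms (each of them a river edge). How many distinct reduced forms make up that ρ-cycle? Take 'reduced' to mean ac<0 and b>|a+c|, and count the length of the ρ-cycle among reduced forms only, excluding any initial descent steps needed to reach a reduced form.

D = 252, ⌊√D⌋ = 15
descent: ρ → (-9,6,6)  [lands on river]
river: ρ → (6,6,-9)
river: ρ → (-9,12,3)
river: ρ → (3,12,-9)
ρ-cycle length = 4 (tail of 1 descent step not counted)

4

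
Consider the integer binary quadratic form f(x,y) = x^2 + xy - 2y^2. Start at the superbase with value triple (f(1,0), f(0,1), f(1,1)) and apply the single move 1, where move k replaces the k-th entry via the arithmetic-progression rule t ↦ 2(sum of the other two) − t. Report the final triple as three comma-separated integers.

start (1,-2,0) = (f(1,0),f(0,1),f(1,1))
replace slot 1: 2·((-2)+0) − 1 = -5 → (-5,-2,0)

-5,-2,0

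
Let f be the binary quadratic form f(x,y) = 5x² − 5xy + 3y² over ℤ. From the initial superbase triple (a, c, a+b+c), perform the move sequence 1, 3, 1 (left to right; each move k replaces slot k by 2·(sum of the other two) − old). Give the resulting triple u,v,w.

start (5,3,3) = (f(1,0),f(0,1),f(1,1))
replace slot 1: 2·(3+3) − 5 = 7 → (7,3,3)
replace slot 3: 2·(7+3) − 3 = 17 → (7,3,17)
replace slot 1: 2·(3+17) − 7 = 33 → (33,3,17)

33,3,17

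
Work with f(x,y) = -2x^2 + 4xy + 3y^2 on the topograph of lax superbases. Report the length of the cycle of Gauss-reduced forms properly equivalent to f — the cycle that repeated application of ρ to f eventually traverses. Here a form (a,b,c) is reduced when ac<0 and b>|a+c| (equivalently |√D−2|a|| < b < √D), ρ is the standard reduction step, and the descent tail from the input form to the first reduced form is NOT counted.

D = 40, ⌊√D⌋ = 6
river: ρ → (3,2,-3)
river: ρ → (-3,4,2)
river: ρ → (2,4,-3)
river: ρ → (-3,2,3)
river: ρ → (3,4,-2)
river: ρ → (-2,4,3)
ρ-cycle length = 6 (tail of 0 descent steps not counted)

6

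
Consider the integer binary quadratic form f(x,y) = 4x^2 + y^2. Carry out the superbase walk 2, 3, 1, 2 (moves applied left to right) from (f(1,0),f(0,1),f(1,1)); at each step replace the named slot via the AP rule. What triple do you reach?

start (4,1,5) = (f(1,0),f(0,1),f(1,1))
replace slot 2: 2·(4+5) − 1 = 17 → (4,17,5)
replace slot 3: 2·(4+17) − 5 = 37 → (4,17,37)
replace slot 1: 2·(17+37) − 4 = 104 → (104,17,37)
replace slot 2: 2·(104+37) − 17 = 265 → (104,265,37)

104,265,37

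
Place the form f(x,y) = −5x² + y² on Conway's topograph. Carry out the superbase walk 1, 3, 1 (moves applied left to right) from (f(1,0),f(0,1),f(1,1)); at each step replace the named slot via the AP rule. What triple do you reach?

start (-5,1,-4) = (f(1,0),f(0,1),f(1,1))
replace slot 1: 2·(1+(-4)) − (-5) = -1 → (-1,1,-4)
replace slot 3: 2·((-1)+1) − (-4) = 4 → (-1,1,4)
replace slot 1: 2·(1+4) − (-1) = 11 → (11,1,4)

11,1,4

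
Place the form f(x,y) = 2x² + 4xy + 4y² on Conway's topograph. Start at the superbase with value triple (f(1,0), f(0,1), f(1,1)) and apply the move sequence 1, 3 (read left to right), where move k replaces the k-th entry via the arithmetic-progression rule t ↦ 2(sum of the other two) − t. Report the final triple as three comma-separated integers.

start (2,4,10) = (f(1,0),f(0,1),f(1,1))
replace slot 1: 2·(4+10) − 2 = 26 → (26,4,10)
replace slot 3: 2·(26+4) − 10 = 50 → (26,4,50)

26,4,50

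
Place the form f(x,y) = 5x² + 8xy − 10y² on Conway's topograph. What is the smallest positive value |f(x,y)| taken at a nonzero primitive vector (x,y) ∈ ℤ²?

river: ρ → (-10,12,3)
river: ρ → (3,12,-10)
river: ρ → (-10,8,5)
river: ρ → (5,12,-6)
river: ρ → (-6,12,5)
river: ρ → (5,8,-10)
closes: descent 0, river 6
min |a| on river = 3

3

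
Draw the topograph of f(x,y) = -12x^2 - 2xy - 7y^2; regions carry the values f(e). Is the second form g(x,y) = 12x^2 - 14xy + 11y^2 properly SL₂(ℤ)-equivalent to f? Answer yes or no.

D₁ = -332, D₂ = -332
f is negative-definite; reduce −f:
−f: flip: (12,2,7)→(7,-2,12)
−f: reduced (well bottom): (7,-2,12) with a≤c, −a<b≤a
flip sign back: reduced form of f is (-7,2,-12)
g: translate: b→10 (≡-14 mod 24), so (12,-14,11)→(12,10,9)
g: flip: (12,10,9)→(9,-10,12)
g: translate: b→8 (≡-10 mod 18), so (9,-10,12)→(9,8,11)
g: reduced (well bottom): (9,8,11) with a≤c, −a<b≤a
reduced forms (-7, 2, -12) vs (9, 8, 11) ⇒ inequivalent

no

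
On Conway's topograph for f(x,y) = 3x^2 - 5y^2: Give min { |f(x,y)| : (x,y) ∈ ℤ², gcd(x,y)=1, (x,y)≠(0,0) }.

descent: ρ → (-5,0,3)
descent: ρ → (3,6,-2)  [lands on river]
river: ρ → (-2,6,3)
closes: descent 2, river 2
min |a| on river = 2

2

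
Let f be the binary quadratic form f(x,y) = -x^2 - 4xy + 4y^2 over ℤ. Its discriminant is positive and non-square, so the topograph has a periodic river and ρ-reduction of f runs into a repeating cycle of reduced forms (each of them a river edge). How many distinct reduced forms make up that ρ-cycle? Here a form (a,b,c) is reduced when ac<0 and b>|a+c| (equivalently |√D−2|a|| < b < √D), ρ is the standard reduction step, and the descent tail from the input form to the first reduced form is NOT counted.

D = 32, ⌊√D⌋ = 5
descent: ρ → (4,4,-1)  [lands on river]
river: ρ → (-1,4,4)
ρ-cycle length = 2 (tail of 1 descent step not counted)

2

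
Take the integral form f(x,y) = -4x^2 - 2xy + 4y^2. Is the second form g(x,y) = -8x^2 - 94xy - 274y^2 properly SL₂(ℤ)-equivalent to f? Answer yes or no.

D₁ = 68, D₂ = 68
river cycle of f (length 6): (4, 2, -4), (-4, 6, 2), (2, 6, -4), (-4, 2, 4), (4, 6, -2), (-2, 6, 4)
river cycle of g (length 6): (2, 6, -4), (-4, 2, 4), (4, 6, -2), (-2, 6, 4), (4, 2, -4), (-4, 6, 2)
cycles coincide ⇒ equivalent

yes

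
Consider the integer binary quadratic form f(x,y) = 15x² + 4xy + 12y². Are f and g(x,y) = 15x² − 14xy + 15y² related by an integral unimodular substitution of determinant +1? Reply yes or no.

D₁ = -704, D₂ = -704
f: flip: (15,4,12)→(12,-4,15)
f: reduced (well bottom): (12,-4,15) with a≤c, −a<b≤a
g: flip: (15,-14,15)→(15,14,15)
g: reduced (well bottom): (15,14,15) with a≤c, −a<b≤a
reduced forms (12, -4, 15) vs (15, 14, 15) ⇒ inequivalent

no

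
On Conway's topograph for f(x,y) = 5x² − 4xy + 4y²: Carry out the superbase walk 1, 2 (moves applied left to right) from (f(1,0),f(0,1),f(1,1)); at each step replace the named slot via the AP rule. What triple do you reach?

start (5,4,5) = (f(1,0),f(0,1),f(1,1))
replace slot 1: 2·(4+5) − 5 = 13 → (13,4,5)
replace slot 2: 2·(13+5) − 4 = 32 → (13,32,5)

13,32,5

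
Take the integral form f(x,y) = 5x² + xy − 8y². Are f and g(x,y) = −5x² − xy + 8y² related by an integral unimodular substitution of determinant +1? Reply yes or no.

D₁ = 161, D₂ = 161
river cycle of f (length 10): (5, 11, -2), (-2, 9, 10), (10, 11, -1), (-1, 11, 10), (10, 9, -2), (-2, 11, 5), (5, 9, -4), (-4, 7, 7), (7, 7, -4), (-4, 9, 5)
river cycle of g (length 10): (-5, 9, 4), (4, 7, -7), (-7, 7, 4), (4, 9, -5), (-5, 11, 2), (2, 9, -10), (-10, 11, 1), (1, 11, -10), (-10, 9, 2), (2, 11, -5)
cycles differ ⇒ inequivalent

no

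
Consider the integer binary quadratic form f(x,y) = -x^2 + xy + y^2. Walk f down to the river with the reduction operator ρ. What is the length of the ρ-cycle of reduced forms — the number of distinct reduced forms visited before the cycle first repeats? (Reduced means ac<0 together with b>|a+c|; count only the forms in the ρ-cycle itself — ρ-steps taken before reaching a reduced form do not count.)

D = 5, ⌊√D⌋ = 2
river: ρ → (1,1,-1)
river: ρ → (-1,1,1)
ρ-cycle length = 2 (tail of 0 descent steps not counted)

2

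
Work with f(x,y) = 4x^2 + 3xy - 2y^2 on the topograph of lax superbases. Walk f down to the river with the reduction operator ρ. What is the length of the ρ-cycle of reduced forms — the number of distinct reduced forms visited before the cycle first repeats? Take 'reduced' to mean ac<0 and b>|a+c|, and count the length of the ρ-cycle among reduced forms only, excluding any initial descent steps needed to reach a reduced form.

D = 41, ⌊√D⌋ = 6
river: ρ → (-2,5,2)
river: ρ → (2,3,-4)
river: ρ → (-4,5,1)
river: ρ → (1,5,-4)
river: ρ → (-4,3,2)
river: ρ → (2,5,-2)
river: ρ → (-2,3,4)
river: ρ → (4,5,-1)
river: ρ → (-1,5,4)
river: ρ → (4,3,-2)
ρ-cycle length = 10 (tail of 0 descent steps not counted)

10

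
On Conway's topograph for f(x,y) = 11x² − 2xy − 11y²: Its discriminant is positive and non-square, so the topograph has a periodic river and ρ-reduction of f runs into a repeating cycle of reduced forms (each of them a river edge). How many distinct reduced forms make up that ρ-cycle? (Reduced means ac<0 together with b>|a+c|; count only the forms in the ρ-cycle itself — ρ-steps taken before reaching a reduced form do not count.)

D = 488, ⌊√D⌋ = 22
descent: ρ → (-11,2,11)  [lands on river]
river: ρ → (11,20,-2)
river: ρ → (-2,20,11)
river: ρ → (11,2,-11)
river: ρ → (-11,20,2)
river: ρ → (2,20,-11)
ρ-cycle length = 6 (tail of 1 descent step not counted)

6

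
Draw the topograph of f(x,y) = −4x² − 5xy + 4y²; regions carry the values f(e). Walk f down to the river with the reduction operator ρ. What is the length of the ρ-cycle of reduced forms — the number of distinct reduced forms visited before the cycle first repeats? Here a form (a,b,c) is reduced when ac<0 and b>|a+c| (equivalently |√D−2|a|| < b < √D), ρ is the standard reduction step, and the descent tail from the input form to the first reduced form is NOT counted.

D = 89, ⌊√D⌋ = 9
descent: ρ → (4,5,-4)  [lands on river]
river: ρ → (-4,3,5)
river: ρ → (5,7,-2)
river: ρ → (-2,9,1)
river: ρ → (1,9,-2)
river: ρ → (-2,7,5)
river: ρ → (5,3,-4)
river: ρ → (-4,5,4)
river: ρ → (4,3,-5)
river: ρ → (-5,7,2)
river: ρ → (2,9,-1)
river: ρ → (-1,9,2)
river: ρ → (2,7,-5)
river: ρ → (-5,3,4)
ρ-cycle length = 14 (tail of 1 descent step not counted)

14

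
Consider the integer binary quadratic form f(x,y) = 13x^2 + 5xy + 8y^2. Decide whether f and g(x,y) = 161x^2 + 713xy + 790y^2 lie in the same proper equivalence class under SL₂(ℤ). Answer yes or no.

D₁ = -391, D₂ = -391
f: flip: (13,5,8)→(8,-5,13)
f: reduced (well bottom): (8,-5,13) with a≤c, −a<b≤a
g: translate: b→69 (≡713 mod 322), so (161,713,790)→(161,69,8)
g: flip: (161,69,8)→(8,-69,161)
g: translate: b→-5 (≡-69 mod 16), so (8,-69,161)→(8,-5,13)
g: reduced (well bottom): (8,-5,13) with a≤c, −a<b≤a
reduced forms (8, -5, 13) vs (8, -5, 13) ⇒ equivalent

yes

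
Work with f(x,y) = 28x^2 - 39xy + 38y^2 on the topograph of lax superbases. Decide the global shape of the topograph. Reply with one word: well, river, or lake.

D = b²−4ac = (-39)² − 4·28·38 = -2735
D < 0 ⇒ definite ⇒ every region one sign ⇒ single well

well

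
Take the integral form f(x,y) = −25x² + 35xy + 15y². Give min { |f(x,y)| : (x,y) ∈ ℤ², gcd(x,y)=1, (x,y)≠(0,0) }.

river: ρ → (15,25,-35)
river: ρ → (-35,45,5)
river: ρ → (5,45,-35)
river: ρ → (-35,25,15)
river: ρ → (15,35,-25)
river: ρ → (-25,15,25)
river: ρ → (25,35,-15)
river: ρ → (-15,25,35)
river: ρ → (35,45,-5)
river: ρ → (-5,45,35)
river: ρ → (35,25,-15)
river: ρ → (-15,35,25)
river: ρ → (25,15,-25)
river: ρ → (-25,35,15)
closes: descent 0, river 14
min |a| on river = 5

5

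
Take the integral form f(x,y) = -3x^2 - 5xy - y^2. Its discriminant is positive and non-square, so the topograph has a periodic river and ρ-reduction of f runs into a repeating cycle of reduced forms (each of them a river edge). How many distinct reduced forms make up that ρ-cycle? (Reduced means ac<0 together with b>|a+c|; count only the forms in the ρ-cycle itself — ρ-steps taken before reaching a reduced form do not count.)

D = 13, ⌊√D⌋ = 3
descent: ρ → (-1,3,1)  [lands on river]
river: ρ → (1,3,-1)
ρ-cycle length = 2 (tail of 1 descent step not counted)

2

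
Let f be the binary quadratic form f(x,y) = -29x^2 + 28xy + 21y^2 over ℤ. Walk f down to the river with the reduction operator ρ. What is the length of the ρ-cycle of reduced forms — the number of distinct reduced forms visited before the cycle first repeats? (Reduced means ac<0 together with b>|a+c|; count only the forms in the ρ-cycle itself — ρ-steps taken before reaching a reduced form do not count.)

D = 3220, ⌊√D⌋ = 56
river: ρ → (21,56,-1)
river: ρ → (-1,56,21)
river: ρ → (21,28,-29)
river: ρ → (-29,30,20)
river: ρ → (20,50,-9)
river: ρ → (-9,40,45)
river: ρ → (45,50,-4)
river: ρ → (-4,54,19)
river: ρ → (19,22,-36)
river: ρ → (-36,50,5)
river: ρ → (5,50,-36)
river: ρ → (-36,22,19)
river: ρ → (19,54,-4)
river: ρ → (-4,50,45)
river: ρ → (45,40,-9)
river: ρ → (-9,50,20)
river: ρ → (20,30,-29)
river: ρ → (-29,28,21)
ρ-cycle length = 18 (tail of 0 descent steps not counted)

18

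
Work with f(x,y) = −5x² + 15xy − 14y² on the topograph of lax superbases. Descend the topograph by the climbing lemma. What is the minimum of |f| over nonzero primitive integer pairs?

translate: b→5 (≡-15 mod 10), so (5,-15,14)→(5,5,4)
flip: (5,5,4)→(4,-5,5)
translate: b→3 (≡-5 mod 8), so (4,-5,5)→(4,3,4)
reduced (well bottom): (4,3,4) with a≤c, −a<b≤a
well minimum |f| = |-4| = 4 (negative-definite)

4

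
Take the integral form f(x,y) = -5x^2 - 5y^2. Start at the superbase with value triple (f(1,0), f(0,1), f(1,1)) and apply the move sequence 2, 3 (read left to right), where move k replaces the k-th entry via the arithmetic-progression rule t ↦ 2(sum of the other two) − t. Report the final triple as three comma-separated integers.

start (-5,-5,-10) = (f(1,0),f(0,1),f(1,1))
replace slot 2: 2·((-5)+(-10)) − (-5) = -25 → (-5,-25,-10)
replace slot 3: 2·((-5)+(-25)) − (-10) = -50 → (-5,-25,-50)

-5,-25,-50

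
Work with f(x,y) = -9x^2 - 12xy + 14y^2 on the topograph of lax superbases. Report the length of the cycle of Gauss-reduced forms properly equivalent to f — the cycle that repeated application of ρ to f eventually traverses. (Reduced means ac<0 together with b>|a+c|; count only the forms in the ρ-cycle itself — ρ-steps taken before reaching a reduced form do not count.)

D = 648, ⌊√D⌋ = 25
descent: ρ → (14,12,-9)  [lands on river]
river: ρ → (-9,24,2)
river: ρ → (2,24,-9)
river: ρ → (-9,12,14)
river: ρ → (14,16,-7)
river: ρ → (-7,12,18)
river: ρ → (18,24,-1)
river: ρ → (-1,24,18)
river: ρ → (18,12,-7)
river: ρ → (-7,16,14)
ρ-cycle length = 10 (tail of 1 descent step not counted)

10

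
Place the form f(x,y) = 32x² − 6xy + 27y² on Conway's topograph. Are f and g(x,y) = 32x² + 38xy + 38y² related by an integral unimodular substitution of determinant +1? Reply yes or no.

D₁ = -3420, D₂ = -3420
f: flip: (32,-6,27)→(27,6,32)
f: reduced (well bottom): (27,6,32) with a≤c, −a<b≤a
g: translate: b→-26 (≡38 mod 64), so (32,38,38)→(32,-26,32)
g: flip: (32,-26,32)→(32,26,32)
g: reduced (well bottom): (32,26,32) with a≤c, −a<b≤a
reduced forms (27, 6, 32) vs (32, 26, 32) ⇒ inequivalent

no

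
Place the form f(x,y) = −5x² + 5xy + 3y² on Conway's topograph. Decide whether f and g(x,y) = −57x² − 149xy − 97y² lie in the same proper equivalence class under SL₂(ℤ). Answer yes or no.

D₁ = 85, D₂ = 85
river cycle of f (length 6): (3, 7, -3), (-3, 5, 5), (5, 5, -3), (-3, 7, 3), (3, 5, -5), (-5, 5, 3)
river cycle of g (length 6): (-5, 5, 3), (3, 7, -3), (-3, 5, 5), (5, 5, -3), (-3, 7, 3), (3, 5, -5)
cycles coincide ⇒ equivalent

yes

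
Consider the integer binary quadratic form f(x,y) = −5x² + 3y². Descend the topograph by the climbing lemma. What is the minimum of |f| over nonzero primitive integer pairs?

descent: ρ → (3,6,-2)  [lands on river]
river: ρ → (-2,6,3)
closes: descent 1, river 2
min |a| on river = 2

2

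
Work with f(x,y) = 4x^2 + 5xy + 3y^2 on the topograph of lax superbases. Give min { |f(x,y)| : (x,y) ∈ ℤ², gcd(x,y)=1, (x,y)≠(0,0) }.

translate: b→-3 (≡5 mod 8), so (4,5,3)→(4,-3,2)
flip: (4,-3,2)→(2,3,4)
translate: b→-1 (≡3 mod 4), so (2,3,4)→(2,-1,3)
reduced (well bottom): (2,-1,3) with a≤c, −a<b≤a
well minimum = a = 2

2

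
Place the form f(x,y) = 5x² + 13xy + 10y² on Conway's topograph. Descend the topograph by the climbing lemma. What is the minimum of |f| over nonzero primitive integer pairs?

translate: b→3 (≡13 mod 10), so (5,13,10)→(5,3,2)
flip: (5,3,2)→(2,-3,5)
translate: b→1 (≡-3 mod 4), so (2,-3,5)→(2,1,4)
reduced (well bottom): (2,1,4) with a≤c, −a<b≤a
well minimum = a = 2

2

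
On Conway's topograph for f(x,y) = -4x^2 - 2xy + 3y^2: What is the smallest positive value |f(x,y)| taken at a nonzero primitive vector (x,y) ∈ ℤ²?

descent: ρ → (3,2,-4)  [lands on river]
river: ρ → (-4,6,1)
river: ρ → (1,6,-4)
river: ρ → (-4,2,3)
river: ρ → (3,4,-3)
river: ρ → (-3,2,4)
river: ρ → (4,6,-1)
river: ρ → (-1,6,4)
river: ρ → (4,2,-3)
river: ρ → (-3,4,3)
closes: descent 1, river 10
min |a| on river = 1

1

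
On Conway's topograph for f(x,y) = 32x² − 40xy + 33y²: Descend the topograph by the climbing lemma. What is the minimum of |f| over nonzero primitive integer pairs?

translate: b→24 (≡-40 mod 64), so (32,-40,33)→(32,24,25)
flip: (32,24,25)→(25,-24,32)
reduced (well bottom): (25,-24,32) with a≤c, −a<b≤a
well minimum = a = 25

25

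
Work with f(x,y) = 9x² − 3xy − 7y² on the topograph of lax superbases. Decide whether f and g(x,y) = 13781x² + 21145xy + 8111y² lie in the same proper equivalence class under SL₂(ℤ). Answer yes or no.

D₁ = 261, D₂ = 261
river cycle of f (length 8): (-7, 3, 9), (9, 15, -1), (-1, 15, 9), (9, 3, -7), (-7, 11, 5), (5, 9, -9), (-9, 9, 5), (5, 11, -7)
river cycle of g (length 8): (9, 15, -1), (-1, 15, 9), (9, 3, -7), (-7, 11, 5), (5, 9, -9), (-9, 9, 5), (5, 11, -7), (-7, 3, 9)
cycles coincide ⇒ equivalent

yes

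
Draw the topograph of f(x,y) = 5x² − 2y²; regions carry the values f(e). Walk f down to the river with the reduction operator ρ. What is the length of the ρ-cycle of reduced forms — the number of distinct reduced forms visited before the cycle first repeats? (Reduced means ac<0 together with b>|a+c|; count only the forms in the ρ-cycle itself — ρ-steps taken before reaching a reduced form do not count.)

D = 40, ⌊√D⌋ = 6
descent: ρ → (-2,4,3)  [lands on river]
river: ρ → (3,2,-3)
river: ρ → (-3,4,2)
river: ρ → (2,4,-3)
river: ρ → (-3,2,3)
river: ρ → (3,4,-2)
ρ-cycle length = 6 (tail of 1 descent step not counted)

6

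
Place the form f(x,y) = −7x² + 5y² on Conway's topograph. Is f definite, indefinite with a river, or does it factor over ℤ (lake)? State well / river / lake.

D = b²−4ac = 0² − 4·(-7)·5 = 140
D > 0 non-square ⇒ indefinite ⇒ periodic river

river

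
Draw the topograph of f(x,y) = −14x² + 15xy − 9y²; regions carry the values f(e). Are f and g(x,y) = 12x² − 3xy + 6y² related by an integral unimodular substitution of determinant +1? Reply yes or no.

D₁ = -279, D₂ = -279
f is negative-definite; reduce −f:
−f: translate: b→13 (≡-15 mod 28), so (14,-15,9)→(14,13,8)
−f: flip: (14,13,8)→(8,-13,14)
−f: translate: b→3 (≡-13 mod 16), so (8,-13,14)→(8,3,9)
−f: reduced (well bottom): (8,3,9) with a≤c, −a<b≤a
flip sign back: reduced form of f is (-8,-3,-9)
g: flip: (12,-3,6)→(6,3,12)
g: reduced (well bottom): (6,3,12) with a≤c, −a<b≤a
reduced forms (-8, -3, -9) vs (6, 3, 12) ⇒ inequivalent

no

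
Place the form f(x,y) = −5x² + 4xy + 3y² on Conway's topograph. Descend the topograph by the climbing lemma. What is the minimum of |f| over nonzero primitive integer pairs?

river: ρ → (3,8,-1)
river: ρ → (-1,8,3)
river: ρ → (3,4,-5)
river: ρ → (-5,6,2)
river: ρ → (2,6,-5)
river: ρ → (-5,4,3)
closes: descent 0, river 6
min |a| on river = 1

1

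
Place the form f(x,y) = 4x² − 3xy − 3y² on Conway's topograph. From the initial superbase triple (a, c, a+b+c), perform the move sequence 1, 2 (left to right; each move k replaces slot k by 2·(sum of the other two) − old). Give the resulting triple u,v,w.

start (4,-3,-2) = (f(1,0),f(0,1),f(1,1))
replace slot 1: 2·((-3)+(-2)) − 4 = -14 → (-14,-3,-2)
replace slot 2: 2·((-14)+(-2)) − (-3) = -29 → (-14,-29,-2)

-14,-29,-2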